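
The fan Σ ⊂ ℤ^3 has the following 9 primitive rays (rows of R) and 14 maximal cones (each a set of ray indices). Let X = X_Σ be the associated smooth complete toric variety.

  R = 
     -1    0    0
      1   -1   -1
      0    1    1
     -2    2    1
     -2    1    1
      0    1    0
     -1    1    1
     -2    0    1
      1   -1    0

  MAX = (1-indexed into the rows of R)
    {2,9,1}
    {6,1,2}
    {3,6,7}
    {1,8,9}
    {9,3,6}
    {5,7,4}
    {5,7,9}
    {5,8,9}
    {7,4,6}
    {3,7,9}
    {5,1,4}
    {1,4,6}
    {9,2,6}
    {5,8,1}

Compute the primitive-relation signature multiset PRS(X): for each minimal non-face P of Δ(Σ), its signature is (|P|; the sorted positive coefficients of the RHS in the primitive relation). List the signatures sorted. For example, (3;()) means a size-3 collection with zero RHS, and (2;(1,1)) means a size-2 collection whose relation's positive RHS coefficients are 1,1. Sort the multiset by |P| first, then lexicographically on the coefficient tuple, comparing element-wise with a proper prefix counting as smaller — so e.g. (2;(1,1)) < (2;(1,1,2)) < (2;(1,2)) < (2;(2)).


18 minimal non-faces of Δ(Σ) (on 9 rays):

  P={2,7}:  v_{2} + v_{7} = 0  ⟹  sig = (2;())
  P={1,3}:  v_{1} + v_{3} = v_{7}  ⟹  sig = (2;(1))
  P={1,7}:  v_{1} + v_{7} = v_{5}  ⟹  sig = (2;(1))
  P={2,5}:  v_{2} + v_{5} = v_{1}  ⟹  sig = (2;(1))
  P={4,9}:  v_{4} + v_{9} = v_{7}  ⟹  sig = (2;(1))
  P={5,6}:  v_{5} + v_{6} = v_{4}  ⟹  sig = (2;(1))
  P={6,8}:  v_{6} + v_{8} = v_{5}  ⟹  sig = (2;(1))
  P={2,3}:  v_{2} + v_{3} = v_{6} + v_{9}  ⟹  sig = (2;(1,1))
  P={2,4}:  v_{2} + v_{4} = v_{1} + v_{6}  ⟹  sig = (2;(1,1))
  P={3,8}:  v_{3} + v_{8} = v_{5} + v_{7} + v_{9}  ⟹  sig = (2;(1,1,1))
  P={2,8}:  v_{2} + v_{8} = 2·v_{1} + v_{9}  ⟹  sig = (2;(1,2))
  P={3,4}:  v_{3} + v_{4} = v_{6} + 2·v_{7}  ⟹  sig = (2;(1,2))
  P={7,8}:  v_{7} + v_{8} = 2·v_{5} + v_{9}  ⟹  sig = (2;(1,2))
  P={3,5}:  v_{3} + v_{5} = 2·v_{7}  ⟹  sig = (2;(2))
  P={4,8}:  v_{4} + v_{8} = 2·v_{5}  ⟹  sig = (2;(2))
  P={1,6,9}:  v_{1} + v_{6} + v_{9} = 0  ⟹  sig = (3;())
  P={1,5,9}:  v_{1} + v_{5} + v_{9} = v_{8}  ⟹  sig = (3;(1))
  P={6,7,9}:  v_{6} + v_{7} + v_{9} = v_{3}  ⟹  sig = (3;(1))

so the primitive-relation signature multiset is
{ (2;()),  (2;(1)) ×6,  (2;(1,1)) ×2,  (2;(1,1,1)),  (2;(1,2)) ×3,  (2;(2)) ×2,  (3;()),  (3;(1)) ×2 }


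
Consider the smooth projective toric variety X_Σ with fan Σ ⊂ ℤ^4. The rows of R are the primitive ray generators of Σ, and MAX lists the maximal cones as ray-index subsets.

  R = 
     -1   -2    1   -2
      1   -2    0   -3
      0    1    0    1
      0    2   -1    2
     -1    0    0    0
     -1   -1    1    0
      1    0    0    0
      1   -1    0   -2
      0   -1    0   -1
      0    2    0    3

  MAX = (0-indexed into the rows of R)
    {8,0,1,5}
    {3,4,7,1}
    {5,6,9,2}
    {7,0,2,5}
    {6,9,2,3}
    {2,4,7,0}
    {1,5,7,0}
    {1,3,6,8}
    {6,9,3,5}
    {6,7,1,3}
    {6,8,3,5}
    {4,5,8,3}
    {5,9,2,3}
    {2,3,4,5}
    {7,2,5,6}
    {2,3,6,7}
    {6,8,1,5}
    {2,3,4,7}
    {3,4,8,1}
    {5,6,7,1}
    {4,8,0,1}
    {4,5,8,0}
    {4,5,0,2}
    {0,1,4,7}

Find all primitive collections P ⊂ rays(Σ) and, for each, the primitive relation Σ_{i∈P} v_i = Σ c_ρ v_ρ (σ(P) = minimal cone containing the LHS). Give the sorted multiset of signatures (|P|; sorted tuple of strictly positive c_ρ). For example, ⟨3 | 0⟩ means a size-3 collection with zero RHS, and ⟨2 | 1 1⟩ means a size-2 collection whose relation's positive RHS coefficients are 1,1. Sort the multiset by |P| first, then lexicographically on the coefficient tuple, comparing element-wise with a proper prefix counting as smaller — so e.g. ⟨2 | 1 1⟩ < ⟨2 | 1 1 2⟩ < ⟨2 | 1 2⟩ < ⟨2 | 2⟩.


16 minimal non-faces of Δ(Σ) (on 10 rays):

  P = {2,8}:  v_{2} + v_{8} = 0  ⟹  sig = ⟨2 | 0⟩
  P = {4,6}:  v_{4} + v_{6} = 0  ⟹  sig = ⟨2 | 0⟩
  P = {0,3}:  v_{0} + v_{3} = v_{4}  ⟹  sig = ⟨2 | 1⟩
  P = {1,2}:  v_{1} + v_{2} = v_{7}  ⟹  sig = ⟨2 | 1⟩
  P = {1,9}:  v_{1} + v_{9} = v_{6}  ⟹  sig = ⟨2 | 1⟩
  P = {7,8}:  v_{7} + v_{8} = v_{1}  ⟹  sig = ⟨2 | 1⟩
  P = {0,6}:  v_{0} + v_{6} = v_{5} + v_{7}  ⟹  sig = ⟨2 | 1 1⟩
  P = {0,9}:  v_{0} + v_{9} = v_{2} + v_{5}  ⟹  sig = ⟨2 | 1 1⟩
  P = {7,9}:  v_{7} + v_{9} = v_{2} + v_{6}  ⟹  sig = ⟨2 | 1 1⟩
  P = {4,9}:  v_{4} + v_{9} = v_{2} + v_{3} + v_{5}  ⟹  sig = ⟨2 | 1 1 1⟩
  P = {8,9}:  v_{8} + v_{9} = v_{3} + v_{5} + v_{6}  ⟹  sig = ⟨2 | 1 1 1⟩
  P = {3,5,7}:  v_{3} + v_{5} + v_{7} = 0  ⟹  sig = ⟨3 | 0⟩
  P = {1,3,5}:  v_{1} + v_{3} + v_{5} = v_{8}  ⟹  sig = ⟨3 | 1⟩
  P = {4,5,7}:  v_{4} + v_{5} + v_{7} = v_{0}  ⟹  sig = ⟨3 | 1⟩
  P = {1,4,5}:  v_{1} + v_{4} + v_{5} = v_{0} + v_{8}  ⟹  sig = ⟨3 | 1 1⟩
  P = {2,3,5,6}:  v_{2} + v_{3} + v_{5} + v_{6} = v_{9}  ⟹  sig = ⟨4 | 1⟩

Signatures (|P|; sorted positive RHS coefficients), sorted:
    ⟨2 | 0⟩
    ⟨2 | 0⟩
    ⟨2 | 1⟩
    ⟨2 | 1⟩
    ⟨2 | 1⟩
    ⟨2 | 1⟩
    ⟨2 | 1 1⟩
    ⟨2 | 1 1⟩
    ⟨2 | 1 1⟩
    ⟨2 | 1 1 1⟩
    ⟨2 | 1 1 1⟩
    ⟨3 | 0⟩
    ⟨3 | 1⟩
    ⟨3 | 1⟩
    ⟨3 | 1 1⟩
    ⟨4 | 1⟩


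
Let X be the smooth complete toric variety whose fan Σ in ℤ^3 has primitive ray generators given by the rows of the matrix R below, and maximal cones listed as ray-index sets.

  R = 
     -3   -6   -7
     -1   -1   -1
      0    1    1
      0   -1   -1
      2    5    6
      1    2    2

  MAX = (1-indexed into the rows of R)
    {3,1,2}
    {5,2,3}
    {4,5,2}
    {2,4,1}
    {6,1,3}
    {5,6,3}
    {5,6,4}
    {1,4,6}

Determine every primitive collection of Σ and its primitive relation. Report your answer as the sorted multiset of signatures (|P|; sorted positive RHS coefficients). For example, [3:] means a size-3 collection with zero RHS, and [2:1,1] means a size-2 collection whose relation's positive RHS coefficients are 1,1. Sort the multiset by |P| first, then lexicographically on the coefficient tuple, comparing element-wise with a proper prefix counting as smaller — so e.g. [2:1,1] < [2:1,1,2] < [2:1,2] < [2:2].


Minimal non-faces — 3 found among 6 rays, 8 max cones:

  P={3,4}:  v_{3} + v_{4} = 0  ⇒ sig = [2:]
  P={1,5}:  v_{1} + v_{5} = v_{2}  ⇒ sig = [2:1]
  P={2,6}:  v_{2} + v_{6} = v_{3}  ⇒ sig = [2:1]

Hence PRS(X_Σ) =
[[2:], [2:1], [2:1]]


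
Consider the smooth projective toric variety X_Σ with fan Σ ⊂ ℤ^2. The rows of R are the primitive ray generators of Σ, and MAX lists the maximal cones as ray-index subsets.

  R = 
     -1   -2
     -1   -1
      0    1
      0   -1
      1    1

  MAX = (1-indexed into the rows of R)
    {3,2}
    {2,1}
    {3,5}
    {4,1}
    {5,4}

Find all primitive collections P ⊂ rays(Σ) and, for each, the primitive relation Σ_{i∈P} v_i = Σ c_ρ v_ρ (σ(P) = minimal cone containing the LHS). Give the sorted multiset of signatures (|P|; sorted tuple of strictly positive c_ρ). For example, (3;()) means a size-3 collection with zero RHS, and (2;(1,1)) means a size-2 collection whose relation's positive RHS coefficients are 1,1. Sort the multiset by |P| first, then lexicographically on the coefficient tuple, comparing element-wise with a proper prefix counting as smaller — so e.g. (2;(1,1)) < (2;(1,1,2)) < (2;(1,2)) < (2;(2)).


Minimal non-faces — 5 found among 5 rays, 5 max cones:

  {2,5}:  v_{2} + v_{5} = 0  ⇒ sig = (2;())
  {3,4}:  v_{3} + v_{4} = 0  ⇒ sig = (2;())
  {1,3}:  v_{1} + v_{3} = v_{2}  ⇒ sig = (2;(1))
  {1,5}:  v_{1} + v_{5} = v_{4}  ⇒ sig = (2;(1))
  {2,4}:  v_{2} + v_{4} = v_{1}  ⇒ sig = (2;(1))

so the primitive-relation signature multiset is
    |P|=2: 5 collections, coeffs (), (), (1), (1), (1)


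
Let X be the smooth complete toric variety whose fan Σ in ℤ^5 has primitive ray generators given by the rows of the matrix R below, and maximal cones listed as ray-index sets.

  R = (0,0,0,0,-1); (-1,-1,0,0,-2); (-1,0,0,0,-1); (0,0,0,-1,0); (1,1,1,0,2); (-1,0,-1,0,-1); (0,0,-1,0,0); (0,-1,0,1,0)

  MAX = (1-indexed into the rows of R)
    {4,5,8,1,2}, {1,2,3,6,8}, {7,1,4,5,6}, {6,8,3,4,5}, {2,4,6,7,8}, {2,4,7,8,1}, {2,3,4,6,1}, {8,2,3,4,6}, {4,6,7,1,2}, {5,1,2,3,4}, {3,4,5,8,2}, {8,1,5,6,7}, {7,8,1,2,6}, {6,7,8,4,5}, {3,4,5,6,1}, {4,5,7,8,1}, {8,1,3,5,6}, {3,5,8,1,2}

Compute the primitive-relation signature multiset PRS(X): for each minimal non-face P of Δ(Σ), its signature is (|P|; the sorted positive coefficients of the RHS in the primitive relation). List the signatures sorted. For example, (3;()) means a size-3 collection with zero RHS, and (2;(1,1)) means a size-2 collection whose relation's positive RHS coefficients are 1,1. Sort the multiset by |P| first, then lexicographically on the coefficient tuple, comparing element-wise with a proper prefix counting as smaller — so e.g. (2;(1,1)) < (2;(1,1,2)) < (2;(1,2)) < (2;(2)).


The 5 primitive collections of Σ (r=8, n=5):

  P = {3,7}:  v_{3} + v_{7} = v_{6}  ⇒ sig = (2;(1))
  P = {2,5,7}:  v_{2} + v_{5} + v_{7} = 0  ⇒ sig = (3;())
  P = {2,5,6}:  v_{2} + v_{5} + v_{6} = v_{3}  ⇒ sig = (3;(1))
  P = {1,3,4,8}:  v_{1} + v_{3} + v_{4} + v_{8} = v_{2}  ⇒ sig = (4;(1))
  P = {1,4,6,8}:  v_{1} + v_{4} + v_{6} + v_{8} = v_{2} + v_{7}  ⇒ sig = (4;(1,1))

so the primitive-relation signature multiset is
{ (2;(1)),  (3;()),  (3;(1)),  (4;(1)),  (4;(1,1)) }


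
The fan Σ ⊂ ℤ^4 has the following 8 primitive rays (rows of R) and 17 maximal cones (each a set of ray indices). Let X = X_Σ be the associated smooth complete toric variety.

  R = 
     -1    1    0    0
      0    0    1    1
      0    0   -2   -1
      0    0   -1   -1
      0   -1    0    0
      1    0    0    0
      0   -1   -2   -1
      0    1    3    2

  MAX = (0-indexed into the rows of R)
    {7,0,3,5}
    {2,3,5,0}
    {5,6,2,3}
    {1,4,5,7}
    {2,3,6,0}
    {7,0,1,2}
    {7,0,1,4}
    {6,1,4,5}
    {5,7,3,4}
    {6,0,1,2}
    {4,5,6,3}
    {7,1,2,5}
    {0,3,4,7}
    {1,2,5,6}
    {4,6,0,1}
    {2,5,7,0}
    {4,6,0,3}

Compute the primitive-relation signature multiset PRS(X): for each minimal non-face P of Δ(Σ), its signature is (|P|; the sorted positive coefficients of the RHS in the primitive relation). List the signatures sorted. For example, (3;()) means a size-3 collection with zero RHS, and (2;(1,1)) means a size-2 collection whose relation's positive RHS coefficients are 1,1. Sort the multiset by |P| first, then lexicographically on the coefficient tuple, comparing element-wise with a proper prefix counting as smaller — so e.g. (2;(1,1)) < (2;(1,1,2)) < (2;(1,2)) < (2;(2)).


Minimal non-faces — 7 found among 8 rays, 17 max cones:

  {1,3}:  v_{1} + v_{3} = 0  ⟹  sig = (2;())
  {2,4}:  v_{2} + v_{4} = v_{6}  ⟹  sig = (2;(1))
  {6,7}:  v_{6} + v_{7} = v_{1}  ⟹  sig = (2;(1))
  {0,4,5}:  v_{0} + v_{4} + v_{5} = 0  ⟹  sig = (3;())
  {0,5,6}:  v_{0} + v_{5} + v_{6} = v_{2}  ⟹  sig = (3;(1))
  {0,1,5}:  v_{0} + v_{1} + v_{5} = v_{2} + v_{7}  ⟹  sig = (3;(1,1))
  {2,3,7}:  v_{2} + v_{3} + v_{7} = v_{0} + v_{5}  ⟹  sig = (3;(1,1))

Sorted signature multiset PRS(X):
[(2;()), (2;(1)), (2;(1)), (3;()), (3;(1)), (3;(1,1)), (3;(1,1))]


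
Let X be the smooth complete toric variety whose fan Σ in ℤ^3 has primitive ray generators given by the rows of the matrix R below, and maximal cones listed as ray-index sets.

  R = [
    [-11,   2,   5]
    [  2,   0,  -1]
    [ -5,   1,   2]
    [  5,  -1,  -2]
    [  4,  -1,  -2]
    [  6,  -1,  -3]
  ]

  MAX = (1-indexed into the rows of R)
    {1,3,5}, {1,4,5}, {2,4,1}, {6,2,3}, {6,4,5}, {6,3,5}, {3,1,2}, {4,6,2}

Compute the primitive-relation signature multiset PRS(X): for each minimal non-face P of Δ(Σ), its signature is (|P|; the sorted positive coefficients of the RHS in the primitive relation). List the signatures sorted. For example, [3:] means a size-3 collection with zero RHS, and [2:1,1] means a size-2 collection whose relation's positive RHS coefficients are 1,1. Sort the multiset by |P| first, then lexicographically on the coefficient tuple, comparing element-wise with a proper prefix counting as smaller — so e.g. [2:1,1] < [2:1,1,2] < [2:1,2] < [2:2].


3 minimal non-faces of Δ(Σ) (on 6 rays):

  • {3,4}:  v_{3} + v_{4} = 0  →  sig = [2:]
  • {1,6}:  v_{1} + v_{6} = v_{3}  →  sig = [2:1]
  • {2,5}:  v_{2} + v_{5} = v_{6}  →  sig = [2:1]

Sorted signature multiset PRS(X):
[[2:], [2:1], [2:1]]


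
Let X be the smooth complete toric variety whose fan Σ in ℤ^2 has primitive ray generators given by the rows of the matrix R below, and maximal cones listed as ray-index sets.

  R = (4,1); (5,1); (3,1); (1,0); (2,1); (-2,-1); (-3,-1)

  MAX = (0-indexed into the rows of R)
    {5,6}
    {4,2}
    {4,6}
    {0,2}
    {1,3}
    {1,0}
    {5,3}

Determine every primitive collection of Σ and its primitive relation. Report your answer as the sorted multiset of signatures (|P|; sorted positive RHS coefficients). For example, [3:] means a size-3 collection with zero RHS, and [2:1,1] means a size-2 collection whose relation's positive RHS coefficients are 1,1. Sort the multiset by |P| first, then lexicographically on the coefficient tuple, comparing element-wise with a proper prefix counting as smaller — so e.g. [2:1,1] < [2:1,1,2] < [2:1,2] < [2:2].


The 14 primitive collections of Σ (r=7, n=2):

  • {2,6}:  v_{2} + v_{6} = 0  ⇒ sig = [2:]
  • {4,5}:  v_{4} + v_{5} = 0  ⇒ sig = [2:]
  • {0,3}:  v_{0} + v_{3} = v_{1}  ⇒ sig = [2:1]
  • {0,6}:  v_{0} + v_{6} = v_{3}  ⇒ sig = [2:1]
  • {2,3}:  v_{2} + v_{3} = v_{0}  ⇒ sig = [2:1]
  • {2,5}:  v_{2} + v_{5} = v_{3}  ⇒ sig = [2:1]
  • {3,4}:  v_{3} + v_{4} = v_{2}  ⇒ sig = [2:1]
  • {3,6}:  v_{3} + v_{6} = v_{5}  ⇒ sig = [2:1]
  • {1,4}:  v_{1} + v_{4} = v_{0} + v_{2}  ⇒ sig = [2:1,1]
  • {0,4}:  v_{0} + v_{4} = 2·v_{2}  ⇒ sig = [2:2]
  • {0,5}:  v_{0} + v_{5} = 2·v_{3}  ⇒ sig = [2:2]
  • {1,2}:  v_{1} + v_{2} = 2·v_{0}  ⇒ sig = [2:2]
  • {1,6}:  v_{1} + v_{6} = 2·v_{3}  ⇒ sig = [2:2]
  • {1,5}:  v_{1} + v_{5} = 3·v_{3}  ⇒ sig = [2:3]

Hence PRS(X_Σ) =
    [2:]
    [2:]
    [2:1]
    [2:1]
    [2:1]
    [2:1]
    [2:1]
    [2:1]
    [2:1,1]
    [2:2]
    [2:2]
    [2:2]
    [2:2]
    [2:3]


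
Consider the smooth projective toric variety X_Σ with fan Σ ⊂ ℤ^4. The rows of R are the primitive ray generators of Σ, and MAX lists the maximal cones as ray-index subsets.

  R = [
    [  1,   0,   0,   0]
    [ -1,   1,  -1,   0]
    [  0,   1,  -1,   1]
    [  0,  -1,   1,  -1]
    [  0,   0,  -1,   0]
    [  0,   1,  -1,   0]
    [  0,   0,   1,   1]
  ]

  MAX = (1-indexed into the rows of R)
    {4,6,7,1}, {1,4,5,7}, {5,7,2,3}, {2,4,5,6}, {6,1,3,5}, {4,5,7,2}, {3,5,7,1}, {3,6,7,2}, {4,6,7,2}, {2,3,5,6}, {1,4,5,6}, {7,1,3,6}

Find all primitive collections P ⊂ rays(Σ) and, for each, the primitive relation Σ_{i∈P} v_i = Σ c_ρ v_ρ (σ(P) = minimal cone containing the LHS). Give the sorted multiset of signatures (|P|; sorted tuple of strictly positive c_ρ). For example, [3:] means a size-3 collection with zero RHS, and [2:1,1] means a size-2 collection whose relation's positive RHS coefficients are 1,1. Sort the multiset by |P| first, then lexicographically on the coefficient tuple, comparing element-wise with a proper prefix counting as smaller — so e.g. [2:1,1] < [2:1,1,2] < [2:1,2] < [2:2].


Σ has 3 primitive collections:

  {3,4}:  v_{3} + v_{4} = 0 — sig = [2:]
  {1,2}:  v_{1} + v_{2} = v_{6} — sig = [2:1]
  {5,6,7}:  v_{5} + v_{6} + v_{7} = v_{3} — sig = [3:1]

Hence PRS(X_Σ) =
    |P|=2: 2 collections, coeffs (), (1)
    |P|=3: 1 collection, coeffs (1)


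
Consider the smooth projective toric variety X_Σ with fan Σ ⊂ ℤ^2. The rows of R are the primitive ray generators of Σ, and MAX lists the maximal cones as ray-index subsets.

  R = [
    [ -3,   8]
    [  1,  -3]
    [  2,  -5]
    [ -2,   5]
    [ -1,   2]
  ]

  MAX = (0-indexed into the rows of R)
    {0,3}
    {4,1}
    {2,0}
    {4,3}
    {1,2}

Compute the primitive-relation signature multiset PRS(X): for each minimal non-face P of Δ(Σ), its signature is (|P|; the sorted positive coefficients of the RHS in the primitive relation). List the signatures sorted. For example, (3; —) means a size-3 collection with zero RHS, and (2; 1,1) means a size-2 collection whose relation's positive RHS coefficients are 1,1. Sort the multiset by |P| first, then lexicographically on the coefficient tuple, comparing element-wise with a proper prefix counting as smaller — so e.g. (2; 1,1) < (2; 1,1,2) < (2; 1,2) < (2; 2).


Δ(Σ) — 5 vertices, 5 min non-faces:

  P = {2,3}:  v_{2} + v_{3} = 0 ; sig = (2; —)
  P = {0,1}:  v_{0} + v_{1} = v_{3} ; sig = (2; 1)
  P = {1,3}:  v_{1} + v_{3} = v_{4} ; sig = (2; 1)
  P = {2,4}:  v_{2} + v_{4} = v_{1} ; sig = (2; 1)
  P = {0,4}:  v_{0} + v_{4} = 2·v_{3} ; sig = (2; 2)

Sorted signature multiset PRS(X):
{ (2; —),  (2; 1) ×3,  (2; 2) }


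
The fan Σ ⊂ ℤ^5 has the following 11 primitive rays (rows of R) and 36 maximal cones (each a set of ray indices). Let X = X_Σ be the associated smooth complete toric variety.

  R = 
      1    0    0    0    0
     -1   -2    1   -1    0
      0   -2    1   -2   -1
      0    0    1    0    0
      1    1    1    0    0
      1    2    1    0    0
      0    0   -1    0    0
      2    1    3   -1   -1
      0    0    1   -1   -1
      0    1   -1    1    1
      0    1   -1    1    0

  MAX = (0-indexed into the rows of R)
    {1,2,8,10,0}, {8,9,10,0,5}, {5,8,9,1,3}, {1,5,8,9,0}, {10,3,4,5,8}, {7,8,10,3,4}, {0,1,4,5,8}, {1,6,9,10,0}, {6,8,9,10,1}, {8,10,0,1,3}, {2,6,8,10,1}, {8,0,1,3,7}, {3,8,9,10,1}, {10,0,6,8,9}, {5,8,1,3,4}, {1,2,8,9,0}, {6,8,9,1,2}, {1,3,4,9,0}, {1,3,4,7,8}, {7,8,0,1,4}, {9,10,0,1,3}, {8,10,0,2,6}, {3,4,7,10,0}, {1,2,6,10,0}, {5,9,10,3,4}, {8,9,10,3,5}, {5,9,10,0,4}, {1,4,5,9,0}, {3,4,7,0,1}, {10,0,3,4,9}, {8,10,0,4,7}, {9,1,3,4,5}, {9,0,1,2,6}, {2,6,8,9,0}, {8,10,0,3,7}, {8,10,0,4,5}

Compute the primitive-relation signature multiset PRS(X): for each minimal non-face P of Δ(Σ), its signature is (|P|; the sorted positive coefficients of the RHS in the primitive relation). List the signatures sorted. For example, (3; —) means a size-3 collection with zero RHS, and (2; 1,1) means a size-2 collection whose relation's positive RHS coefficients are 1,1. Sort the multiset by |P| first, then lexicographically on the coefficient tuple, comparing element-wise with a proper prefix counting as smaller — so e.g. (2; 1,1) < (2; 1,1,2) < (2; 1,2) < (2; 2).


Δ(Σ) — 11 vertices, 20 min non-faces:

  • {3,6}:  v_{3} + v_{6} = 0  →  sig = (2; —)
  • {2,3}:  v_{2} + v_{3} = v_{0} + v_{1} + v_{8}  →  sig = (2; 1,1,1)
  • {4,6}:  v_{4} + v_{6} = v_{0} + v_{8} + v_{9}  →  sig = (2; 1,1,1)
  • {6,7}:  v_{6} + v_{7} = v_{0} + v_{4} + v_{8}  →  sig = (2; 1,1,1)
  • {2,4}:  v_{2} + v_{4} = 2·v_{0} + v_{1} + 2·v_{8} + v_{9}  →  sig = (2; 1,1,2,2)
  • {2,7}:  v_{2} + v_{7} = 2·v_{0} + v_{1} + v_{4} + 2·v_{8}  →  sig = (2; 1,1,2,2)
  • {5,6}:  v_{5} + v_{6} = v_{0} + 2·v_{8} + 2·v_{9}  →  sig = (2; 1,2,2)
  • {2,5}:  v_{2} + v_{5} = 2·v_{0} + v_{1} + 3·v_{8} + 2·v_{9}  →  sig = (2; 1,2,2,3)
  • {5,7}:  v_{5} + v_{7} = 3·v_{4} + v_{8}  →  sig = (2; 1,3)
  • {7,9}:  v_{7} + v_{9} = 2·v_{4}  →  sig = (2; 2)
  • {1,4,10}:  v_{1} + v_{4} + v_{10} = v_{3}  →  sig = (3; 1)
  • {2,9,10}:  v_{2} + v_{9} + v_{10} = v_{6}  →  sig = (3; 1)
  • {4,8,9}:  v_{4} + v_{8} + v_{9} = v_{5}  →  sig = (3; 1)
  • {1,5,10}:  v_{1} + v_{5} + v_{10} = v_{3} + v_{8} + v_{9}  →  sig = (3; 1,1,1)
  • {1,7,10}:  v_{1} + v_{7} + v_{10} = v_{0} + 2·v_{3} + v_{8}  →  sig = (3; 1,1,2)
  • {0,3,5}:  v_{0} + v_{3} + v_{5} = 2·v_{4}  →  sig = (3; 2)
  • {0,1,6,8}:  v_{0} + v_{1} + v_{6} + v_{8} = v_{2}  →  sig = (4; 1)
  • {0,3,4,8}:  v_{0} + v_{3} + v_{4} + v_{8} = v_{7}  →  sig = (4; 1)
  • {0,3,8,9}:  v_{0} + v_{3} + v_{8} + v_{9} = v_{4}  →  sig = (4; 1)
  • {0,1,8,9,10}:  v_{0} + v_{1} + v_{8} + v_{9} + v_{10} = 0  →  sig = (5; —)

Signatures (|P|; sorted positive RHS coefficients), sorted:
{ (2; —),  (2; 1,1,1) ×3,  (2; 1,1,2,2) ×2,  (2; 1,2,2),  (2; 1,2,2,3),  (2; 1,3),  (2; 2),  (3; 1) ×3,  (3; 1,1,1),  (3; 1,1,2),  (3; 2),  (4; 1) ×3,  (5; —) }


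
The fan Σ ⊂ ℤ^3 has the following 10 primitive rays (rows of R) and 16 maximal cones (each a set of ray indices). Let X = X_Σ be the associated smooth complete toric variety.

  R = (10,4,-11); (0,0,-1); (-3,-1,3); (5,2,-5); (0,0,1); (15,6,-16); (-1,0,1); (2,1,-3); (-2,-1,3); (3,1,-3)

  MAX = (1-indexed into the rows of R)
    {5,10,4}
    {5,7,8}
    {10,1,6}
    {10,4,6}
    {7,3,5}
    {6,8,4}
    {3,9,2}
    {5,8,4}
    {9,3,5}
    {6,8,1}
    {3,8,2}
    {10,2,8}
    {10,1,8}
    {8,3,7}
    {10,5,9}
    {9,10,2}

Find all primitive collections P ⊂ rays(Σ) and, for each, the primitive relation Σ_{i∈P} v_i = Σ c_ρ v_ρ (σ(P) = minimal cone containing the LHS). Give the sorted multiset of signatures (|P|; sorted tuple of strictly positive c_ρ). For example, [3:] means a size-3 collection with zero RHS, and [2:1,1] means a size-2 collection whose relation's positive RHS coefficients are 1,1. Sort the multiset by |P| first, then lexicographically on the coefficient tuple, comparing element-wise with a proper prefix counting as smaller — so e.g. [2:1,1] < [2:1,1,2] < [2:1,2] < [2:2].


Primitive collections (25):

  P = {2,5}:  v_{2} + v_{5} = 0  ⟹  sig = [2:]
  P = {3,10}:  v_{3} + v_{10} = 0  ⟹  sig = [2:]
  P = {8,9}:  v_{8} + v_{9} = 0  ⟹  sig = [2:]
  P = {1,4}:  v_{1} + v_{4} = v_{6}  ⟹  sig = [2:1]
  P = {1,3}:  v_{1} + v_{3} = v_{4} + v_{8}  ⟹  sig = [2:1,1]
  P = {1,9}:  v_{1} + v_{9} = v_{4} + v_{10}  ⟹  sig = [2:1,1]
  P = {2,4}:  v_{2} + v_{4} = v_{8} + v_{10}  ⟹  sig = [2:1,1]
  P = {2,7}:  v_{2} + v_{7} = v_{3} + v_{8}  ⟹  sig = [2:1,1]
  P = {3,4}:  v_{3} + v_{4} = v_{5} + v_{8}  ⟹  sig = [2:1,1]
  P = {4,9}:  v_{4} + v_{9} = v_{5} + v_{10}  ⟹  sig = [2:1,1]
  P = {7,9}:  v_{7} + v_{9} = v_{3} + v_{5}  ⟹  sig = [2:1,1]
  P = {7,10}:  v_{7} + v_{10} = v_{5} + v_{8}  ⟹  sig = [2:1,1]
  P = {2,6}:  v_{2} + v_{6} = v_{1} + v_{8} + v_{10}  ⟹  sig = [2:1,1,1]
  P = {1,7}:  v_{1} + v_{7} = v_{4} + v_{5} + 2·v_{8}  ⟹  sig = [2:1,1,2]
  P = {3,6}:  v_{3} + v_{6} = 2·v_{4} + v_{8}  ⟹  sig = [2:1,2]
  P = {6,9}:  v_{6} + v_{9} = 2·v_{4} + v_{10}  ⟹  sig = [2:1,2]
  P = {6,7}:  v_{6} + v_{7} = 2·v_{4} + v_{5} + 2·v_{8}  ⟹  sig = [2:1,2,2]
  P = {1,5}:  v_{1} + v_{5} = 2·v_{4}  ⟹  sig = [2:2]
  P = {1,2}:  v_{1} + v_{2} = 2·v_{8} + 2·v_{10}  ⟹  sig = [2:2,2]
  P = {4,7}:  v_{4} + v_{7} = 2·v_{5} + 2·v_{8}  ⟹  sig = [2:2,2]
  P = {5,6}:  v_{5} + v_{6} = 3·v_{4}  ⟹  sig = [2:3]
  P = {3,5,8}:  v_{3} + v_{5} + v_{8} = v_{7}  ⟹  sig = [3:1]
  P = {4,8,10}:  v_{4} + v_{8} + v_{10} = v_{1}  ⟹  sig = [3:1]
  P = {5,8,10}:  v_{5} + v_{8} + v_{10} = v_{4}  ⟹  sig = [3:1]
  P = {6,8,10}:  v_{6} + v_{8} + v_{10} = 2·v_{1}  ⟹  sig = [3:2]

Signatures (|P|; sorted positive RHS coefficients), sorted:
    [2:]
    [2:]
    [2:]
    [2:1]
    [2:1,1]
    [2:1,1]
    [2:1,1]
    [2:1,1]
    [2:1,1]
    [2:1,1]
    [2:1,1]
    [2:1,1]
    [2:1,1,1]
    [2:1,1,2]
    [2:1,2]
    [2:1,2]
    [2:1,2,2]
    [2:2]
    [2:2,2]
    [2:2,2]
    [2:3]
    [3:1]
    [3:1]
    [3:1]
    [3:2]


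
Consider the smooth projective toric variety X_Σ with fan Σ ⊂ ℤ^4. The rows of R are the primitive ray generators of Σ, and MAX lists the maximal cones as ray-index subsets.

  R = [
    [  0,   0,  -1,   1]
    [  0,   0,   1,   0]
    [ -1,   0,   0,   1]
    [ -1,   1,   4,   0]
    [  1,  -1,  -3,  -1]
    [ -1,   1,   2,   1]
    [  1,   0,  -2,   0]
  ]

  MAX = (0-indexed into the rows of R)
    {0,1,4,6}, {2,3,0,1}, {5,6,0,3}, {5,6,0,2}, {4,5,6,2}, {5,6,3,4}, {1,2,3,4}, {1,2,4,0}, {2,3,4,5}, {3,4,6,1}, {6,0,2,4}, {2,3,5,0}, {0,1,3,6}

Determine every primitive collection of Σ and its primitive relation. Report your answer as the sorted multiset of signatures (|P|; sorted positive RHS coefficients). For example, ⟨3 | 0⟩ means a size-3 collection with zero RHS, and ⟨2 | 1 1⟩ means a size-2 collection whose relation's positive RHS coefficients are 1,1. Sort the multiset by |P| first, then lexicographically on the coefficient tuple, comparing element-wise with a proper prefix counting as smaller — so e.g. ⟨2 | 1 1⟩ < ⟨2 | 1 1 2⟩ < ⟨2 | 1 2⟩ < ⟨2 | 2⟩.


|primitive collections| = 5. Relations:

  • {1,5}:  v_{1} + v_{5} = v_{0} + v_{3} ; sig = ⟨2 | 1 1⟩
  • {0,3,4}:  v_{0} + v_{3} + v_{4} = 0 ; sig = ⟨3 | 0⟩
  • {1,2,6}:  v_{1} + v_{2} + v_{6} = v_{0} ; sig = ⟨3 | 1⟩
  • {2,3,6}:  v_{2} + v_{3} + v_{6} = v_{5} ; sig = ⟨3 | 1⟩
  • {0,4,5}:  v_{0} + v_{4} + v_{5} = v_{2} + v_{6} ; sig = ⟨3 | 1 1⟩

so the primitive-relation signature multiset is
    |P|=2: 1 collection, coeffs (1,1)
    |P|=3: 4 collections, coeffs (), (1), (1), (1,1)


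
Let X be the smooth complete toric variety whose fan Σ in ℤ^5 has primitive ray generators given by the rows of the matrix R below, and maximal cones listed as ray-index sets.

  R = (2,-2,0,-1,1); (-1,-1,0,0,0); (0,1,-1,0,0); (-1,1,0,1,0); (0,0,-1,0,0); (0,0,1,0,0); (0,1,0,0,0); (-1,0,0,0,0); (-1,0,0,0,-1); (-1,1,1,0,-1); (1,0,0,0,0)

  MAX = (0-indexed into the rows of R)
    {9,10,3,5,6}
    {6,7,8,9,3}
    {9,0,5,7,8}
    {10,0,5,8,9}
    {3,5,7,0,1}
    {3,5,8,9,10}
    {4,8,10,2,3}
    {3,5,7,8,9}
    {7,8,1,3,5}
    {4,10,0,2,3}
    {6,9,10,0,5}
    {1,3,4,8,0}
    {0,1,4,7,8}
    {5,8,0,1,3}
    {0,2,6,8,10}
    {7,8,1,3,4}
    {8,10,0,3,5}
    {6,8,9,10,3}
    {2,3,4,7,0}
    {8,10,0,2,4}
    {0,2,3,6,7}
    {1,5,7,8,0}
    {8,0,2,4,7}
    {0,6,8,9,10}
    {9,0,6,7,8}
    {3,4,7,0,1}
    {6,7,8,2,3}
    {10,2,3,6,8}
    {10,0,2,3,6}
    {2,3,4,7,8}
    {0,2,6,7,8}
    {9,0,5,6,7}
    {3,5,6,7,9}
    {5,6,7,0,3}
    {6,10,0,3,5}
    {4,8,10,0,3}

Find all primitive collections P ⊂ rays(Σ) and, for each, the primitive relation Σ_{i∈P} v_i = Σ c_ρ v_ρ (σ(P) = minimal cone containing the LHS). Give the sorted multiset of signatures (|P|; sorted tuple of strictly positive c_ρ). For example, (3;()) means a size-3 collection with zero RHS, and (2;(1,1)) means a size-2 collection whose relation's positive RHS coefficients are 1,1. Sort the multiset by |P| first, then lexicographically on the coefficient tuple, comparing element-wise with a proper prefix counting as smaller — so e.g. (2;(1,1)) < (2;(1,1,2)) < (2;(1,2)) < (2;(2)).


15 minimal non-faces of Δ(Σ) (on 11 rays):

  • {4,5}:  v_{4} + v_{5} = 0 — sig = (2;())
  • {7,10}:  v_{7} + v_{10} = 0 — sig = (2;())
  • {1,6}:  v_{1} + v_{6} = v_{7} — sig = (2;(1))
  • {2,5}:  v_{2} + v_{5} = v_{6} — sig = (2;(1))
  • {4,6}:  v_{4} + v_{6} = v_{2} — sig = (2;(1))
  • {1,2}:  v_{1} + v_{2} = v_{4} + v_{7} — sig = (2;(1,1))
  • {4,9}:  v_{4} + v_{9} = v_{6} + v_{8} — sig = (2;(1,1))
  • {1,9}:  v_{1} + v_{9} = v_{5} + v_{7} + v_{8} — sig = (2;(1,1,1))
  • {1,10}:  v_{1} + v_{10} = v_{0} + v_{3} + v_{8} — sig = (2;(1,1,1))
  • {2,9}:  v_{2} + v_{9} = 2·v_{6} + v_{8} — sig = (2;(1,2))
  • {0,3,9}:  v_{0} + v_{3} + v_{9} = v_{5} — sig = (3;(1))
  • {5,6,8}:  v_{5} + v_{6} + v_{8} = v_{9} — sig = (3;(1))
  • {0,3,6,8}:  v_{0} + v_{3} + v_{6} + v_{8} = 0 — sig = (4;())
  • {0,2,3,8}:  v_{0} + v_{2} + v_{3} + v_{8} = v_{4} — sig = (4;(1))
  • {0,3,7,8}:  v_{0} + v_{3} + v_{7} + v_{8} = v_{1} — sig = (4;(1))

Hence PRS(X_Σ) =
{ (2;()) ×2,  (2;(1)) ×3,  (2;(1,1)) ×2,  (2;(1,1,1)) ×2,  (2;(1,2)),  (3;(1)) ×2,  (4;()),  (4;(1)) ×2 }


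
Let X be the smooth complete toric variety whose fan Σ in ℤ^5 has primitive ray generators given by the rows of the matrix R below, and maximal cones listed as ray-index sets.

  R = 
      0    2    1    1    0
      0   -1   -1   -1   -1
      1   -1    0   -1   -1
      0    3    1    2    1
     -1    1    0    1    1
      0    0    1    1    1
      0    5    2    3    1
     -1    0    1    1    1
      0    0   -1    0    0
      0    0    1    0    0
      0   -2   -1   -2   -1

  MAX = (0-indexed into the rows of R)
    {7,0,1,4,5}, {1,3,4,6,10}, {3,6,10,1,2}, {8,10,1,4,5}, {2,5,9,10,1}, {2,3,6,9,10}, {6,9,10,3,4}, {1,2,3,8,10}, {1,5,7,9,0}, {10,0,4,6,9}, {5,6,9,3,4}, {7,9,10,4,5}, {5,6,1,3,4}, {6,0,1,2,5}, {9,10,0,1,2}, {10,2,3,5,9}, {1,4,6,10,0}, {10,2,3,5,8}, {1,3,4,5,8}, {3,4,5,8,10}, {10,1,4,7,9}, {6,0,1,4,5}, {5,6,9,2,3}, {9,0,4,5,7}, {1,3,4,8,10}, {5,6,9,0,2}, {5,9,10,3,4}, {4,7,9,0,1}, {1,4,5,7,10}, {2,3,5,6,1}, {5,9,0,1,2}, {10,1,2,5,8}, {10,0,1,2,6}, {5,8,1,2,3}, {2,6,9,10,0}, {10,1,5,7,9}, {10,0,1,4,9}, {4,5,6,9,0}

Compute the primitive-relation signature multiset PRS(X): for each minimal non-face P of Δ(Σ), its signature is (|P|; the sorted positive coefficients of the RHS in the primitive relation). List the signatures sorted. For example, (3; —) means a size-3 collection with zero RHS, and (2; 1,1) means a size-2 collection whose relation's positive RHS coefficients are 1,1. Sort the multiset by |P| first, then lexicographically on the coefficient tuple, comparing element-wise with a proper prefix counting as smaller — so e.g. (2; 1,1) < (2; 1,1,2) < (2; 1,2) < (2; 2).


Minimal non-faces — 16 found among 11 rays, 38 max cones:

  P={2,4}:  v_{2} + v_{4} = 0  ⇒ sig = (2; —)
  P={8,9}:  v_{8} + v_{9} = 0  ⇒ sig = (2; —)
  P={0,3}:  v_{0} + v_{3} = v_{6}  ⇒ sig = (2; 1)
  P={0,8}:  v_{0} + v_{8} = v_{1} + v_{3}  ⇒ sig = (2; 1,1)
  P={2,7}:  v_{2} + v_{7} = v_{1} + v_{5} + v_{9}  ⇒ sig = (2; 1,1,1)
  P={3,7}:  v_{3} + v_{7} = v_{0} + v_{4} + v_{5}  ⇒ sig = (2; 1,1,1)
  P={7,8}:  v_{7} + v_{8} = v_{1} + v_{4} + v_{5}  ⇒ sig = (2; 1,1,1)
  P={6,7}:  v_{6} + v_{7} = 2·v_{0} + v_{4} + v_{5}  ⇒ sig = (2; 1,1,2)
  P={6,8}:  v_{6} + v_{8} = v_{1} + 2·v_{3}  ⇒ sig = (2; 1,2)
  P={0,5,10}:  v_{0} + v_{5} + v_{10} = v_{9}  ⇒ sig = (3; 1)
  P={1,3,9}:  v_{1} + v_{3} + v_{9} = v_{0}  ⇒ sig = (3; 1)
  P={5,6,10}:  v_{5} + v_{6} + v_{10} = v_{3} + v_{9}  ⇒ sig = (3; 1,1)
  P={0,7,10}:  v_{0} + v_{7} + v_{10} = v_{1} + v_{4} + 2·v_{9}  ⇒ sig = (3; 1,1,2)
  P={1,6,9}:  v_{1} + v_{6} + v_{9} = 2·v_{0}  ⇒ sig = (3; 2)
  P={1,3,5,10}:  v_{1} + v_{3} + v_{5} + v_{10} = 0  ⇒ sig = (4; —)
  P={1,4,5,9}:  v_{1} + v_{4} + v_{5} + v_{9} = v_{7}  ⇒ sig = (4; 1)

Hence PRS(X_Σ) =
{ (2; —) ×2,  (2; 1),  (2; 1,1),  (2; 1,1,1) ×3,  (2; 1,1,2),  (2; 1,2),  (3; 1) ×2,  (3; 1,1),  (3; 1,1,2),  (3; 2),  (4; —),  (4; 1) }


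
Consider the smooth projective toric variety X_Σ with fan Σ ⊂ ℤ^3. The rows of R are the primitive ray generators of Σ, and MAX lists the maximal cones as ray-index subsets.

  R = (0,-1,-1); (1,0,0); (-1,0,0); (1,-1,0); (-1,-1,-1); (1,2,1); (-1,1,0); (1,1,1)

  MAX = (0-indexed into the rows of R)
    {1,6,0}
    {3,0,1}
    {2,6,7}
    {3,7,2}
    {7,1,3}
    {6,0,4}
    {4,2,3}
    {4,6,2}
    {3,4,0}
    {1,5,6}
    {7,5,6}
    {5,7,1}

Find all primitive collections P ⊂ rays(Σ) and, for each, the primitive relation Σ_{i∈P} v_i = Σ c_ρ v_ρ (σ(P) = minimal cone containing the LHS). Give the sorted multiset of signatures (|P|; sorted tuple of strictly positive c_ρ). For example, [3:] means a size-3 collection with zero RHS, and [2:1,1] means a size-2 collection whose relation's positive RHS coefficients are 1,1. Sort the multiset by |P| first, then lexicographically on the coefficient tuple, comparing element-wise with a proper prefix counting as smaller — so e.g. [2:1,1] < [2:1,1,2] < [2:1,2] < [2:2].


11 minimal non-faces of Δ(Σ) (on 8 rays):

  P={1,2}:  v_{1} + v_{2} = 0  ⇒ sig = [2:]
  P={3,6}:  v_{3} + v_{6} = 0  ⇒ sig = [2:]
  P={4,7}:  v_{4} + v_{7} = 0  ⇒ sig = [2:]
  P={0,2}:  v_{0} + v_{2} = v_{4}  ⇒ sig = [2:1]
  P={0,7}:  v_{0} + v_{7} = v_{1}  ⇒ sig = [2:1]
  P={1,4}:  v_{1} + v_{4} = v_{0}  ⇒ sig = [2:1]
  P={2,5}:  v_{2} + v_{5} = v_{6} + v_{7}  ⇒ sig = [2:1,1]
  P={3,5}:  v_{3} + v_{5} = v_{1} + v_{7}  ⇒ sig = [2:1,1]
  P={4,5}:  v_{4} + v_{5} = v_{1} + v_{6}  ⇒ sig = [2:1,1]
  P={0,5}:  v_{0} + v_{5} = 2·v_{1} + v_{6}  ⇒ sig = [2:1,2]
  P={1,6,7}:  v_{1} + v_{6} + v_{7} = v_{5}  ⇒ sig = [3:1]

so the primitive-relation signature multiset is
    [2:]
    [2:]
    [2:]
    [2:1]
    [2:1]
    [2:1]
    [2:1,1]
    [2:1,1]
    [2:1,1]
    [2:1,2]
    [3:1]


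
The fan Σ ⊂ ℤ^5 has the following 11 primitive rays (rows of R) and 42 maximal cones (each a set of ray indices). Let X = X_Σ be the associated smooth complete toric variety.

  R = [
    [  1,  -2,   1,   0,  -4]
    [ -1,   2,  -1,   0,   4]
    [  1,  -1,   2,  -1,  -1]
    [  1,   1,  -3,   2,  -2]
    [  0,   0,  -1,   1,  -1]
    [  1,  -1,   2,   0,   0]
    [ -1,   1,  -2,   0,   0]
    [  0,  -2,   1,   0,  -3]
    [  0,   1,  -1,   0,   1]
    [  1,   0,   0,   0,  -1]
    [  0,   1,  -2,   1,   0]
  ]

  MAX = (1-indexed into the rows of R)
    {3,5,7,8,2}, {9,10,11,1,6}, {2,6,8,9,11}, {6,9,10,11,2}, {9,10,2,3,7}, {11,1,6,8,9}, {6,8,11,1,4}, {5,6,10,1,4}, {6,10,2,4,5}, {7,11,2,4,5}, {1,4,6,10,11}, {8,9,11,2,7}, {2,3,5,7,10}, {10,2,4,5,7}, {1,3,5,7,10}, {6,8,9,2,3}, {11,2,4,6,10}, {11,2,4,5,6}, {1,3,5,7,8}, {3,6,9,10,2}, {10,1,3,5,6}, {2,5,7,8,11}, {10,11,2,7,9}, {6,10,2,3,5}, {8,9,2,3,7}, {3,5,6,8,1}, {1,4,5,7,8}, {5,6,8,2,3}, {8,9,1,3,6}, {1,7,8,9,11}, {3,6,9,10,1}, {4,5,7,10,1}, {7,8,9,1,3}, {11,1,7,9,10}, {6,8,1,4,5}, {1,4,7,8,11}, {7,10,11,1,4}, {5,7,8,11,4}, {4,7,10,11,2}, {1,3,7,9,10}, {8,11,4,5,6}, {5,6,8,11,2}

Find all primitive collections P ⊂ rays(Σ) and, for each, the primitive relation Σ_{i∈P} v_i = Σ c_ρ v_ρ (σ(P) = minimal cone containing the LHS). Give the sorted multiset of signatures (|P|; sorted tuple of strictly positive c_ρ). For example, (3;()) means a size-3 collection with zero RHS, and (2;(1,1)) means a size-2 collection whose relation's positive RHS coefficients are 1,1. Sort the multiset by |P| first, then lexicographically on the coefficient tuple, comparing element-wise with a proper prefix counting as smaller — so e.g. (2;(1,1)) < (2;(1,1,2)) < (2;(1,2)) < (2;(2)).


Primitive collections (10):

  P={1,2}:  v_{1} + v_{2} = 0 ; sig = (2;())
  P={6,7}:  v_{6} + v_{7} = 0 ; sig = (2;())
  P={3,11}:  v_{3} + v_{11} = v_{10} ; sig = (2;(1))
  P={5,9}:  v_{5} + v_{9} = v_{11} ; sig = (2;(1))
  P={8,10}:  v_{8} + v_{10} = v_{1} ; sig = (2;(1))
  P={3,4}:  v_{3} + v_{4} = v_{5} + 2·v_{10} ; sig = (2;(1,2))
  P={4,9}:  v_{4} + v_{9} = v_{10} + 2·v_{11} ; sig = (2;(1,2))
  P={5,10,11}:  v_{5} + v_{10} + v_{11} = v_{4} ; sig = (3;(1))
  P={1,5,11}:  v_{1} + v_{5} + v_{11} = v_{4} + v_{8} ; sig = (3;(1,1))
  P={2,4,8}:  v_{2} + v_{4} + v_{8} = v_{5} + v_{11} ; sig = (3;(1,1))

Hence PRS(X_Σ) =
    |P|=2: 7 collections, coeffs (), (), (1), (1), (1), (1,2), (1,2)
    |P|=3: 3 collections, coeffs (1), (1,1), (1,1)


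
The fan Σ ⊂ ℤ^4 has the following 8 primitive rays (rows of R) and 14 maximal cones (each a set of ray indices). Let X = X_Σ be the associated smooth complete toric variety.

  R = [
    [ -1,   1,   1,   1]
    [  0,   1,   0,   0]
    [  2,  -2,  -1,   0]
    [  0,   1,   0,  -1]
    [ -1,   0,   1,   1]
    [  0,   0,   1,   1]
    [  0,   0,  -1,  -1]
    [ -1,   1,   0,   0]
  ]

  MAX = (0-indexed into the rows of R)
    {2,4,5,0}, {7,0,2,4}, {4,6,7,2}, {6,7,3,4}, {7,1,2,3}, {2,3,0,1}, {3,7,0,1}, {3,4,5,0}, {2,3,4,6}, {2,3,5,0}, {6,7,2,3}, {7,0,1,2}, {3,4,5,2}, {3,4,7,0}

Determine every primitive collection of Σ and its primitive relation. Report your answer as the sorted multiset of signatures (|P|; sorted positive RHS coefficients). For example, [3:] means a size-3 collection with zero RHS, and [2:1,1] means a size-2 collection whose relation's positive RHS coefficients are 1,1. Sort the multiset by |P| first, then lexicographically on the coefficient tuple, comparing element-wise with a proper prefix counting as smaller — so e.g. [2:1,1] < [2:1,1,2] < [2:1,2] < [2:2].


9 collections generate NE(X_Σ); each relation:

  P={5,6}:  v_{5} + v_{6} = 0  ⟹  sig = [2:]
  P={0,6}:  v_{0} + v_{6} = v_{7}  ⟹  sig = [2:1]
  P={1,4}:  v_{1} + v_{4} = v_{0}  ⟹  sig = [2:1]
  P={5,7}:  v_{5} + v_{7} = v_{0}  ⟹  sig = [2:1]
  P={1,5}:  v_{1} + v_{5} = 2·v_{0} + v_{2} + v_{3}  ⟹  sig = [2:1,1,2]
  P={1,6}:  v_{1} + v_{6} = v_{2} + v_{3} + 2·v_{7}  ⟹  sig = [2:1,1,2]
  P={2,3,4,7}:  v_{2} + v_{3} + v_{4} + v_{7} = 0  ⟹  sig = [4:]
  P={0,2,3,4}:  v_{0} + v_{2} + v_{3} + v_{4} = v_{5}  ⟹  sig = [4:1]
  P={0,2,3,7}:  v_{0} + v_{2} + v_{3} + v_{7} = v_{1}  ⟹  sig = [4:1]

Signatures (|P|; sorted positive RHS coefficients), sorted:
[[2:], [2:1], [2:1], [2:1], [2:1,1,2], [2:1,1,2], [4:], [4:1], [4:1]]


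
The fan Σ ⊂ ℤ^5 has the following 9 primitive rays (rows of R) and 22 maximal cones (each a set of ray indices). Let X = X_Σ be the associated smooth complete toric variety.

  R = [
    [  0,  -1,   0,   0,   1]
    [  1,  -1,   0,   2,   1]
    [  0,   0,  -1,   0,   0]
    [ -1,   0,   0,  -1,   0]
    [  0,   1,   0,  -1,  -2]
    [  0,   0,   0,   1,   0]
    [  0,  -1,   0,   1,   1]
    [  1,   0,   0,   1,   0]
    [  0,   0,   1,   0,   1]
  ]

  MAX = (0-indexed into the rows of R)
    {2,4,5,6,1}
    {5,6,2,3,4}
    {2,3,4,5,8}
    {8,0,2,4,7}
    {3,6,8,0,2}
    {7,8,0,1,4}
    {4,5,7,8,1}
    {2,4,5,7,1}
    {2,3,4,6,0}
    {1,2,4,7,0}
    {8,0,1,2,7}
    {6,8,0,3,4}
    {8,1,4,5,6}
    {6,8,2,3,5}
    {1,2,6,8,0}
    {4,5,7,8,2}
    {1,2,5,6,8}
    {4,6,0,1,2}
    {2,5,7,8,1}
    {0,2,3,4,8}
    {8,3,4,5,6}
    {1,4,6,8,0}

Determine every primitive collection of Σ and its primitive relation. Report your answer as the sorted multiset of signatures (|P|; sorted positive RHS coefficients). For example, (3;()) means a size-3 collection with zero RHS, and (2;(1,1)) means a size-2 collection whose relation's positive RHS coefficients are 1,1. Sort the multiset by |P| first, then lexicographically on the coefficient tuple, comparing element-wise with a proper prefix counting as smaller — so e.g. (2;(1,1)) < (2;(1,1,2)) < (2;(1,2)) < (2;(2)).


Δ(Σ) — 9 vertices, 6 min non-faces:

  • {3,7}:  v_{3} + v_{7} = 0  ⇒ sig = (2;())
  • {0,5}:  v_{0} + v_{5} = v_{6}  ⇒ sig = (2;(1))
  • {1,3}:  v_{1} + v_{3} = v_{6}  ⇒ sig = (2;(1))
  • {6,7}:  v_{6} + v_{7} = v_{1}  ⇒ sig = (2;(1))
  • {2,4,6,8}:  v_{2} + v_{4} + v_{6} + v_{8} = 0  ⇒ sig = (4;())
  • {1,2,4,8}:  v_{1} + v_{2} + v_{4} + v_{8} = v_{7}  ⇒ sig = (4;(1))

so the primitive-relation signature multiset is
{ (2;()),  (2;(1)) ×3,  (4;()),  (4;(1)) }


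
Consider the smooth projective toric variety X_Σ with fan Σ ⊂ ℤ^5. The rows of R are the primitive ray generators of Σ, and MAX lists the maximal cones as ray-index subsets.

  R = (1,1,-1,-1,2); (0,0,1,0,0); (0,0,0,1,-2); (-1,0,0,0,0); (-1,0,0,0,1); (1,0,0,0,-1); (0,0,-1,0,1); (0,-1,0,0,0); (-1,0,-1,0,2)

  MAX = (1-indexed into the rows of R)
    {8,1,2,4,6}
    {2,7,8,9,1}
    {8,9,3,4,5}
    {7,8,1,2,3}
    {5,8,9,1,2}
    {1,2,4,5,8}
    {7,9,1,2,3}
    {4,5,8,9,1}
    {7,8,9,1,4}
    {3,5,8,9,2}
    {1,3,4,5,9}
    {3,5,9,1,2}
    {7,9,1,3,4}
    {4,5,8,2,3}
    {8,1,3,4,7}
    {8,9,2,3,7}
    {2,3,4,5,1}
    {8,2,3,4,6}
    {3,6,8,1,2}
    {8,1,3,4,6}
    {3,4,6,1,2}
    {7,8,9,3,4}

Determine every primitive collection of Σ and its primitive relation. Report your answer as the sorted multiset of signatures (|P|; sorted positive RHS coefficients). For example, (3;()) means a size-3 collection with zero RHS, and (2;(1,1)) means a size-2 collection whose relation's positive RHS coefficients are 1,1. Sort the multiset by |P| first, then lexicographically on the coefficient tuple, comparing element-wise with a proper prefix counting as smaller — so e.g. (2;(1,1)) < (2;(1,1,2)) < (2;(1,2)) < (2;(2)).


Primitive collections (9):

  P = {5,6}:  v_{5} + v_{6} = 0  →  sig = (2;())
  P = {5,7}:  v_{5} + v_{7} = v_{9}  →  sig = (2;(1))
  P = {6,9}:  v_{6} + v_{9} = v_{7}  →  sig = (2;(1))
  P = {6,7}:  v_{6} + v_{7} = v_{1} + v_{3} + v_{8}  →  sig = (2;(1,1,1))
  P = {2,4,7}:  v_{2} + v_{4} + v_{7} = v_{5}  →  sig = (3;(1))
  P = {2,4,9}:  v_{2} + v_{4} + v_{9} = 2·v_{5}  →  sig = (3;(2))
  P = {1,3,5,8}:  v_{1} + v_{3} + v_{5} + v_{8} = v_{7}  →  sig = (4;(1))
  P = {1,3,8,9}:  v_{1} + v_{3} + v_{8} + v_{9} = 2·v_{7}  →  sig = (4;(2))
  P = {1,2,3,4,8}:  v_{1} + v_{2} + v_{3} + v_{4} + v_{8} = 0  →  sig = (5;())

Hence PRS(X_Σ) =
{ (2;()),  (2;(1)) ×2,  (2;(1,1,1)),  (3;(1)),  (3;(2)),  (4;(1)),  (4;(2)),  (5;()) }
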